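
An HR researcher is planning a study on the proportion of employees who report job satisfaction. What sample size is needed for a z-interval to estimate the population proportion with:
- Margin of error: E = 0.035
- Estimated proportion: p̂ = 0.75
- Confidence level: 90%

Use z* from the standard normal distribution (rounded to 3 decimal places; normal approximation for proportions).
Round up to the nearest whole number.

Using z* for proportion z-interval (normal approximation).

For 90% confidence, z* = 1.645 (from standard normal table)

Sample size formula for proportion z-interval: n = z*²p̂(1-p̂)/E²

n = 1.645² × 0.75 × 0.25 / 0.035²
  = 2.706025 × 0.1875 / 0.001225
  = 414.1875

Round up to the nearest whole number: n = 415

415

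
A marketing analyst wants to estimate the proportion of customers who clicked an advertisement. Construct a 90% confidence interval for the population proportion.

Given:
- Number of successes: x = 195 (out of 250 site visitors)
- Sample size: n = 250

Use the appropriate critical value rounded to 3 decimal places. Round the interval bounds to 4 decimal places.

Sample proportion: p̂ = 195/250 = 0.780000

Check conditions for normal approximation:
  np̂ = 195 ≥ 10 ✓
  n(1-p̂) = 55 ≥ 10 ✓

The sample is large enough, so use a z-interval (normal approximation) for the proportion.

For 90% confidence, z* = 1.645 (from standard normal table)

Standard error: SE = √(p̂(1-p̂)/n) = √(0.780000×0.220000/250) = 0.02619924

Margin of error: E = z* × SE = 1.645 × 0.02619924 = 0.043098

Z-interval: p̂ ± E = 0.780000 ± 0.043098 = (0.736902, 0.823098)

Rounded to 4 decimal places:

(0.7369, 0.8231)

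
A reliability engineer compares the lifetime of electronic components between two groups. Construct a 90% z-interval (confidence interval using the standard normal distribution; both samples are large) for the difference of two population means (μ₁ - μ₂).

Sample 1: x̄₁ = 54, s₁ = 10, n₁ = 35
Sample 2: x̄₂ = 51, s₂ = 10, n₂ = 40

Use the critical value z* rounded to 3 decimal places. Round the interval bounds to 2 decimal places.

Both samples are large (n₁ = 35 ≥ 30, n₂ = 40 ≥ 30), so a z-interval for the difference of means applies.

Point estimate: x̄₁ - x̄₂ = 54 - 51 = 3

Standard error: SE = √(s₁²/n₁ + s₂²/n₂)
= √(10²/35 + 10²/40)
= √(2.857143 + 2.500000)
= 2.314550

For 90% confidence, z* = 1.645 (from standard normal table)
Margin of error: E = z* × SE = 1.645 × 2.314550 = 3.8074

Z-interval: (x̄₁ - x̄₂) ± E = 3 ± 3.8074 = (-0.8074, 6.8074)

Rounded to 2 decimal places:

(-0.81, 6.81)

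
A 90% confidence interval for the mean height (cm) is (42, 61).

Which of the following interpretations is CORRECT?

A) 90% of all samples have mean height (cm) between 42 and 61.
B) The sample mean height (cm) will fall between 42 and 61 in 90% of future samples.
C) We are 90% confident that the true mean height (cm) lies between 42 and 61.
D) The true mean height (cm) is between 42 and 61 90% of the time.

A confidence interval represents our confidence in the procedure, not a probability statement about the parameter.

Key concept: If we repeated this sampling process many times and computed a 90% CI each time, about 90% of those intervals would contain the true population parameter.

For this specific interval (42, 61):
- Midpoint (point estimate): 51.5
- Margin of error: 9.5

The correct interpretation is the one stating confidence that the true parameter lies in the interval — option C.

C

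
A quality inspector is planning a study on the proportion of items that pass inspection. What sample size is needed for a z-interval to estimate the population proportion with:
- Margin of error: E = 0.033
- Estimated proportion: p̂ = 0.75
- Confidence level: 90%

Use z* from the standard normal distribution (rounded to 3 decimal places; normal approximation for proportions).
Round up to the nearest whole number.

Using z* for proportion z-interval (normal approximation).

For 90% confidence, z* = 1.645 (from standard normal table)

Sample size formula for proportion z-interval: n = z*²p̂(1-p̂)/E²

n = 1.645² × 0.75 × 0.25 / 0.033²
  = 2.706025 × 0.1875 / 0.001089
  = 465.9134

Round up to the nearest whole number: n = 466

466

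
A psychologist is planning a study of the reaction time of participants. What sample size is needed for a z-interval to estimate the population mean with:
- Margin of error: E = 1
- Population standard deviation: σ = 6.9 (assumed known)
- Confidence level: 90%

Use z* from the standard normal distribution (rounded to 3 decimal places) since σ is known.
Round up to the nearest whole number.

Using z* since population σ is known (z-interval formula).

For 90% confidence, z* = 1.645 (from standard normal table)

Sample size formula for z-interval: n = (z*σ/E)²

n = (1.645 × 6.9 / 1)²
  = (11.350500)²
  = 128.8339

Round up to the nearest whole number: n = 129

129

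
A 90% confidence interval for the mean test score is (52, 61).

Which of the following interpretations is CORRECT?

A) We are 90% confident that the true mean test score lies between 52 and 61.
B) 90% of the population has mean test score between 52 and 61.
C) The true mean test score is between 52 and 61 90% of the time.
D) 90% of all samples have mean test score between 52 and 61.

A confidence interval represents our confidence in the procedure, not a probability statement about the parameter.

Key concept: If we repeated this sampling process many times and computed a 90% CI each time, about 90% of those intervals would contain the true population parameter.

For this specific interval (52, 61):
- Midpoint (point estimate): 56.5
- Margin of error: 4.5

The correct interpretation is the one stating confidence that the true parameter lies in the interval — option A.

A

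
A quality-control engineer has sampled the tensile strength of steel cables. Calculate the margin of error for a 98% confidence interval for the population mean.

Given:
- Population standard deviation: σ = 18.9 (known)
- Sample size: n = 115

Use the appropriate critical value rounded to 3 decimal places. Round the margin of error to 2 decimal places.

The population standard deviation σ is known, so use the z-interval margin of error formula.

For 98% confidence, z* = 2.326 (from standard normal table)

Margin of error formula for z-interval: E = z* × σ/√n

E = 2.326 × 18.9/√115
  = 2.326 × 1.762434
  = 4.0994

Rounded to 2 decimal places:

4.10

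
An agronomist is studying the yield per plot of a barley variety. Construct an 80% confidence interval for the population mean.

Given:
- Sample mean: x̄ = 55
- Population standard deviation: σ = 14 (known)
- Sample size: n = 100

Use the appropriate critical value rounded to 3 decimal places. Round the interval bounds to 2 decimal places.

The population standard deviation σ is known, so use a z-interval (standard normal critical value).

For 80% confidence, z* = 1.282 (from standard normal table)

Standard error: SE = σ/√n = 14/√100 = 1.400000

Margin of error: E = z* × SE = 1.282 × 1.400000 = 1.7948

Z-interval: x̄ ± E = 55 ± 1.7948 = (53.2052, 56.7948)

Rounded to 2 decimal places:

(53.21, 56.79)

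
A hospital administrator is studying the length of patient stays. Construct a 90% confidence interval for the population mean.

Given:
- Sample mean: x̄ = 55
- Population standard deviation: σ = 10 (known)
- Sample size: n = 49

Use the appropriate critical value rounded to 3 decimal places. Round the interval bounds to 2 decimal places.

The population standard deviation σ is known, so use a z-interval (standard normal critical value).

For 90% confidence, z* = 1.645 (from standard normal table)

Standard error: SE = σ/√n = 10/√49 = 1.428571

Margin of error: E = z* × SE = 1.645 × 1.428571 = 2.3500

Z-interval: x̄ ± E = 55 ± 2.3500 = (52.6500, 57.3500)

Rounded to 2 decimal places:

(52.65, 57.35)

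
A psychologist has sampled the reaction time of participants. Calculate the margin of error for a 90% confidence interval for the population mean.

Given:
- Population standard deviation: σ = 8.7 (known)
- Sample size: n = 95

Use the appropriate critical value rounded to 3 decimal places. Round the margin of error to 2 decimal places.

The population standard deviation σ is known, so use the z-interval margin of error formula.

For 90% confidence, z* = 1.645 (from standard normal table)

Margin of error formula for z-interval: E = z* × σ/√n

E = 1.645 × 8.7/√95
  = 1.645 × 0.892601
  = 1.4683

Rounded to 2 decimal places:

1.47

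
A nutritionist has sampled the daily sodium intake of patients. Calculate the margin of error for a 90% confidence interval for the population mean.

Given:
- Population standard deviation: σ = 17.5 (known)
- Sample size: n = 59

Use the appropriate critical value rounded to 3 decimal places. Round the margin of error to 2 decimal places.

The population standard deviation σ is known, so use the z-interval margin of error formula.

For 90% confidence, z* = 1.645 (from standard normal table)

Margin of error formula for z-interval: E = z* × σ/√n

E = 1.645 × 17.5/√59
  = 1.645 × 2.278306
  = 3.7478

Rounded to 2 decimal places:

3.75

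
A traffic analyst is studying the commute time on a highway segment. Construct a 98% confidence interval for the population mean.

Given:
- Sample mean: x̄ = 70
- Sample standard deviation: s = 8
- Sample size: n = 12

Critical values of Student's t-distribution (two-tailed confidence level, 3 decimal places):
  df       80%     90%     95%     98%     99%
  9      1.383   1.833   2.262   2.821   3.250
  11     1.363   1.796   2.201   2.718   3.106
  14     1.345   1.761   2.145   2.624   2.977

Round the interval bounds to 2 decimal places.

The population standard deviation σ is unknown (only the sample standard deviation s is given), so use a t-interval with df = n - 1 = 12 - 1 = 11.

For 98% confidence with df = 11, t* = 2.718 (from t-table)

Standard error: SE = s/√n = 8/√12 = 2.309401

Margin of error: E = t* × SE = 2.718 × 2.309401 = 6.2770

T-interval: x̄ ± E = 70 ± 6.2770 = (63.7230, 76.2770)

Rounded to 2 decimal places:

(63.72, 76.28)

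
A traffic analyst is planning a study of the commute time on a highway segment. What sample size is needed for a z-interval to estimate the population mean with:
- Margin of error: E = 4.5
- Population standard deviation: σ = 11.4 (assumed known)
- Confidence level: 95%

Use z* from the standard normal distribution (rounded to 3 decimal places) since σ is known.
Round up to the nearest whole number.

Using z* since population σ is known (z-interval formula).

For 95% confidence, z* = 1.96 (from standard normal table)

Sample size formula for z-interval: n = (z*σ/E)²

n = (1.96 × 11.4 / 4.5)²
  = (4.965333)²
  = 24.6545

Round up to the nearest whole number: n = 25

25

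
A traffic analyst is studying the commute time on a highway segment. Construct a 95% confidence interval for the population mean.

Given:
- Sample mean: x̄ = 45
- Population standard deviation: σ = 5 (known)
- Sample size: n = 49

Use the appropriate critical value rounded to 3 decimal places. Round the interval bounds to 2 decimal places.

The population standard deviation σ is known, so use a z-interval (standard normal critical value).

For 95% confidence, z* = 1.96 (from standard normal table)

Standard error: SE = σ/√n = 5/√49 = 0.714286

Margin of error: E = z* × SE = 1.96 × 0.714286 = 1.4000

Z-interval: x̄ ± E = 45 ± 1.4000 = (43.6000, 46.4000)

Rounded to 2 decimal places:

(43.60, 46.40)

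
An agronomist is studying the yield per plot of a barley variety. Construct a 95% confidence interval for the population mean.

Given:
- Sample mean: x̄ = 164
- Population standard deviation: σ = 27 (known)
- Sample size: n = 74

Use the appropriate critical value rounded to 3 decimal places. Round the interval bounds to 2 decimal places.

The population standard deviation σ is known, so use a z-interval (standard normal critical value).

For 95% confidence, z* = 1.96 (from standard normal table)

Standard error: SE = σ/√n = 27/√74 = 3.138686

Margin of error: E = z* × SE = 1.96 × 3.138686 = 6.1518

Z-interval: x̄ ± E = 164 ± 6.1518 = (157.8482, 170.1518)

Rounded to 2 decimal places:

(157.85, 170.15)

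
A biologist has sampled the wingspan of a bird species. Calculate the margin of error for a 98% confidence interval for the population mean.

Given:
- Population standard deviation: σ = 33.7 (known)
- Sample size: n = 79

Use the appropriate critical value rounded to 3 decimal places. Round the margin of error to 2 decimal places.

The population standard deviation σ is known, so use the z-interval margin of error formula.

For 98% confidence, z* = 2.326 (from standard normal table)

Margin of error formula for z-interval: E = z* × σ/√n

E = 2.326 × 33.7/√79
  = 2.326 × 3.791546
  = 8.8191

Rounded to 2 decimal places:

8.82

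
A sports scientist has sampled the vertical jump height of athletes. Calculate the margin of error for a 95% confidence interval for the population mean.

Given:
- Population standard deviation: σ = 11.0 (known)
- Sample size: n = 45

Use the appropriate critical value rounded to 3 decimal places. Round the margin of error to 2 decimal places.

The population standard deviation σ is known, so use the z-interval margin of error formula.

For 95% confidence, z* = 1.96 (from standard normal table)

Margin of error formula for z-interval: E = z* × σ/√n

E = 1.96 × 11.0/√45
  = 1.96 × 1.639783
  = 3.2140

Rounded to 2 decimal places:

3.21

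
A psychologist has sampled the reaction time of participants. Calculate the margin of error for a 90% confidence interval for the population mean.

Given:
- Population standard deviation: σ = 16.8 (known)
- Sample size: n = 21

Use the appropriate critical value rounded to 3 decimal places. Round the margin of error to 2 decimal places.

The population standard deviation σ is known, so use the z-interval margin of error formula.

For 90% confidence, z* = 1.645 (from standard normal table)

Margin of error formula for z-interval: E = z* × σ/√n

E = 1.645 × 16.8/√21
  = 1.645 × 3.666061
  = 6.0307

Rounded to 2 decimal places:

6.03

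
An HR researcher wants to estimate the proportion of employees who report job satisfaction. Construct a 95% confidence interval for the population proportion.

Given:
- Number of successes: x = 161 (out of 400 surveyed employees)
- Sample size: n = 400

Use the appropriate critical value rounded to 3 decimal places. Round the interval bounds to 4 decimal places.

Sample proportion: p̂ = 161/400 = 0.402500

Check conditions for normal approximation:
  np̂ = 161 ≥ 10 ✓
  n(1-p̂) = 239 ≥ 10 ✓

The sample is large enough, so use a z-interval (normal approximation) for the proportion.

For 95% confidence, z* = 1.96 (from standard normal table)

Standard error: SE = √(p̂(1-p̂)/n) = √(0.402500×0.597500/400) = 0.02452008

Margin of error: E = z* × SE = 1.96 × 0.02452008 = 0.048059

Z-interval: p̂ ± E = 0.402500 ± 0.048059 = (0.354441, 0.450559)

Rounded to 4 decimal places:

(0.3544, 0.4506)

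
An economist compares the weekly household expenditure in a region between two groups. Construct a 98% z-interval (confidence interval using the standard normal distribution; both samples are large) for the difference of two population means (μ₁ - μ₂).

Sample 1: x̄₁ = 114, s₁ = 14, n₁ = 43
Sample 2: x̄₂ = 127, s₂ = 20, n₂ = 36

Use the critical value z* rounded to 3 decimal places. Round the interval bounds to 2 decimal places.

Both samples are large (n₁ = 43 ≥ 30, n₂ = 36 ≥ 30), so a z-interval for the difference of means applies.

Point estimate: x̄₁ - x̄₂ = 114 - 127 = -13

Standard error: SE = √(s₁²/n₁ + s₂²/n₂)
= √(14²/43 + 20²/36)
= √(4.558140 + 11.111111)
= 3.958440

For 98% confidence, z* = 2.326 (from standard normal table)
Margin of error: E = z* × SE = 2.326 × 3.958440 = 9.2073

Z-interval: (x̄₁ - x̄₂) ± E = -13 ± 9.2073 = (-22.2073, -3.7927)

Rounded to 2 decimal places:

(-22.21, -3.79)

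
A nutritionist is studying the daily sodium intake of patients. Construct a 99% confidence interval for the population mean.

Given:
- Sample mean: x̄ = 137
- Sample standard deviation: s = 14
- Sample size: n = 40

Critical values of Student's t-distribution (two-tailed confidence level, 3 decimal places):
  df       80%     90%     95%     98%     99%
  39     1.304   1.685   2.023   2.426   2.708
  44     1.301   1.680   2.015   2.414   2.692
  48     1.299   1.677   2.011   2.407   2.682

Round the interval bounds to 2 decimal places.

The population standard deviation σ is unknown (only the sample standard deviation s is given), so use a t-interval with df = n - 1 = 40 - 1 = 39.

For 99% confidence with df = 39, t* = 2.708 (from t-table)

Standard error: SE = s/√n = 14/√40 = 2.213594

Margin of error: E = t* × SE = 2.708 × 2.213594 = 5.9944

T-interval: x̄ ± E = 137 ± 5.9944 = (131.0056, 142.9944)

Rounded to 2 decimal places:

(131.01, 142.99)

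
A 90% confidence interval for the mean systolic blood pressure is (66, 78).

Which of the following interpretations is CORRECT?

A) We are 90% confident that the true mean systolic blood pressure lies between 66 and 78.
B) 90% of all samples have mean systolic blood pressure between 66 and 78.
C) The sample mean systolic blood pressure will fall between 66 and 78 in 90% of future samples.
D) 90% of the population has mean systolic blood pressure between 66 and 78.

A confidence interval represents our confidence in the procedure, not a probability statement about the parameter.

Key concept: If we repeated this sampling process many times and computed a 90% CI each time, about 90% of those intervals would contain the true population parameter.

For this specific interval (66, 78):
- Midpoint (point estimate): 72
- Margin of error: 6

The correct interpretation is the one stating confidence that the true parameter lies in the interval — option A.

A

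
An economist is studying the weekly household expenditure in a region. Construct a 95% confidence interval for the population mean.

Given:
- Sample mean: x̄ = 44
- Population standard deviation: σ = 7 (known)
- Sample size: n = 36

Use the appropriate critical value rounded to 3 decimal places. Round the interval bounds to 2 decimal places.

The population standard deviation σ is known, so use a z-interval (standard normal critical value).

For 95% confidence, z* = 1.96 (from standard normal table)

Standard error: SE = σ/√n = 7/√36 = 1.166667

Margin of error: E = z* × SE = 1.96 × 1.166667 = 2.2867

Z-interval: x̄ ± E = 44 ± 2.2867 = (41.7133, 46.2867)

Rounded to 2 decimal places:

(41.71, 46.29)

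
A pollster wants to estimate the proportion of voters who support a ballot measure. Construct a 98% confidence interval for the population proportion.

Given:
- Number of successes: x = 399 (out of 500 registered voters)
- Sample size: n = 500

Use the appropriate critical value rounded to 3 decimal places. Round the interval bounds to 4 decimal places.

Sample proportion: p̂ = 399/500 = 0.798000

Check conditions for normal approximation:
  np̂ = 399 ≥ 10 ✓
  n(1-p̂) = 101 ≥ 10 ✓

The sample is large enough, so use a z-interval (normal approximation) for the proportion.

For 98% confidence, z* = 2.326 (from standard normal table)

Standard error: SE = √(p̂(1-p̂)/n) = √(0.798000×0.202000/500) = 0.01795528

Margin of error: E = z* × SE = 2.326 × 0.01795528 = 0.041764

Z-interval: p̂ ± E = 0.798000 ± 0.041764 = (0.756236, 0.839764)

Rounded to 4 decimal places:

(0.7562, 0.8398)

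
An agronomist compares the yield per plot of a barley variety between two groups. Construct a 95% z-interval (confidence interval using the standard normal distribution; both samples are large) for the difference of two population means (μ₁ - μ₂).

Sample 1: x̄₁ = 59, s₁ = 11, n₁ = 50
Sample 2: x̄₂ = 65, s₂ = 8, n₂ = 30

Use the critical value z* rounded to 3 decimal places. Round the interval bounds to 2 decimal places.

Both samples are large (n₁ = 50 ≥ 30, n₂ = 30 ≥ 30), so a z-interval for the difference of means applies.

Point estimate: x̄₁ - x̄₂ = 59 - 65 = -6

Standard error: SE = √(s₁²/n₁ + s₂²/n₂)
= √(11²/50 + 8²/30)
= √(2.420000 + 2.133333)
= 2.133854

For 95% confidence, z* = 1.96 (from standard normal table)
Margin of error: E = z* × SE = 1.96 × 2.133854 = 4.1824

Z-interval: (x̄₁ - x̄₂) ± E = -6 ± 4.1824 = (-10.1824, -1.8176)

Rounded to 2 decimal places:

(-10.18, -1.82)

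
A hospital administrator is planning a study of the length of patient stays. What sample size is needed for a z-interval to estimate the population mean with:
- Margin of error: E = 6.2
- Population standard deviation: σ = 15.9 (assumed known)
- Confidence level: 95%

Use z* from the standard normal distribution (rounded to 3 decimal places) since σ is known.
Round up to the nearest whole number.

Using z* since population σ is known (z-interval formula).

For 95% confidence, z* = 1.96 (from standard normal table)

Sample size formula for z-interval: n = (z*σ/E)²

n = (1.96 × 15.9 / 6.2)²
  = (5.026452)²
  = 25.2652

Round up to the nearest whole number: n = 26

26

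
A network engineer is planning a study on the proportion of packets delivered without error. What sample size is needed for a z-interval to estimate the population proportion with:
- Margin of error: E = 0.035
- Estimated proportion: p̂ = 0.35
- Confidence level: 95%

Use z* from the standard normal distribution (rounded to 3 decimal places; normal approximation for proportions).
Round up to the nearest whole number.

Using z* for proportion z-interval (normal approximation).

For 95% confidence, z* = 1.96 (from standard normal table)

Sample size formula for proportion z-interval: n = z*²p̂(1-p̂)/E²

n = 1.96² × 0.35 × 0.65 / 0.035²
  = 3.8416 × 0.2275 / 0.001225
  = 713.4400

Round up to the nearest whole number: n = 714

714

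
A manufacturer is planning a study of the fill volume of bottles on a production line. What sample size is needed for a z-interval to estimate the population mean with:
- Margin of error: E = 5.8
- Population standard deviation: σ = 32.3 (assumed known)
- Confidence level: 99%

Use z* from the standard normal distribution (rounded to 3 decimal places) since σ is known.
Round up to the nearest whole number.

Using z* since population σ is known (z-interval formula).

For 99% confidence, z* = 2.576 (from standard normal table)

Sample size formula for z-interval: n = (z*σ/E)²

n = (2.576 × 32.3 / 5.8)²
  = (14.345655)²
  = 205.7978

Round up to the nearest whole number: n = 206

206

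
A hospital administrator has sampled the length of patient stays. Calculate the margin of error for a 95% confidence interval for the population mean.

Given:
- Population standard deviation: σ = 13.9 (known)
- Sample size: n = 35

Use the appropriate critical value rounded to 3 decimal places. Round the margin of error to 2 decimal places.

The population standard deviation σ is known, so use the z-interval margin of error formula.

For 95% confidence, z* = 1.96 (from standard normal table)

Margin of error formula for z-interval: E = z* × σ/√n

E = 1.96 × 13.9/√35
  = 1.96 × 2.349529
  = 4.6051

Rounded to 2 decimal places:

4.61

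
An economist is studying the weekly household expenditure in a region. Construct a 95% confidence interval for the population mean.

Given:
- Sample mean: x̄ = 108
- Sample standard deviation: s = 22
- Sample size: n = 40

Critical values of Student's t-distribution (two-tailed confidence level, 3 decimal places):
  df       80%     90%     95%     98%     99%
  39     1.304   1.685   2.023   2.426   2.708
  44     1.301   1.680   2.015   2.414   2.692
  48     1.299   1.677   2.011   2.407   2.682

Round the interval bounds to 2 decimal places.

The population standard deviation σ is unknown (only the sample standard deviation s is given), so use a t-interval with df = n - 1 = 40 - 1 = 39.

For 95% confidence with df = 39, t* = 2.023 (from t-table)

Standard error: SE = s/√n = 22/√40 = 3.478505

Margin of error: E = t* × SE = 2.023 × 3.478505 = 7.0370

T-interval: x̄ ± E = 108 ± 7.0370 = (100.9630, 115.0370)

Rounded to 2 decimal places:

(100.96, 115.04)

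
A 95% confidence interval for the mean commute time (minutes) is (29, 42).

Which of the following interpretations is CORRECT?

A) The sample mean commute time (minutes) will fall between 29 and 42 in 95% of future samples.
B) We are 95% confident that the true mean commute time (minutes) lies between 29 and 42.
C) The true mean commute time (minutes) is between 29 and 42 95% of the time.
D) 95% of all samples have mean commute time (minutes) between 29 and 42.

A confidence interval represents our confidence in the procedure, not a probability statement about the parameter.

Key concept: If we repeated this sampling process many times and computed a 95% CI each time, about 95% of those intervals would contain the true population parameter.

For this specific interval (29, 42):
- Midpoint (point estimate): 35.5
- Margin of error: 6.5

The correct interpretation is the one stating confidence that the true parameter lies in the interval — option B.

B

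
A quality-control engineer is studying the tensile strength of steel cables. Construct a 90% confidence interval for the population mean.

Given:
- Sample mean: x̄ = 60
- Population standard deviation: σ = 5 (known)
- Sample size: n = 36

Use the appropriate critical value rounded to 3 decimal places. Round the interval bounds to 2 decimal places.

The population standard deviation σ is known, so use a z-interval (standard normal critical value).

For 90% confidence, z* = 1.645 (from standard normal table)

Standard error: SE = σ/√n = 5/√36 = 0.833333

Margin of error: E = z* × SE = 1.645 × 0.833333 = 1.3708

Z-interval: x̄ ± E = 60 ± 1.3708 = (58.6292, 61.3708)

Rounded to 2 decimal places:

(58.63, 61.37)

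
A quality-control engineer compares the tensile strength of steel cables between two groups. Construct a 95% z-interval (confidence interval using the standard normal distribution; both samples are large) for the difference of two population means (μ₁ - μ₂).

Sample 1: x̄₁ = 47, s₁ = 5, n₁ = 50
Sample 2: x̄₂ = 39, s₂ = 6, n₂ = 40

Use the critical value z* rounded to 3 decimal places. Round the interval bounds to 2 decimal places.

Both samples are large (n₁ = 50 ≥ 30, n₂ = 40 ≥ 30), so a z-interval for the difference of means applies.

Point estimate: x̄₁ - x̄₂ = 47 - 39 = 8

Standard error: SE = √(s₁²/n₁ + s₂²/n₂)
= √(5²/50 + 6²/40)
= √(0.500000 + 0.900000)
= 1.183216

For 95% confidence, z* = 1.96 (from standard normal table)
Margin of error: E = z* × SE = 1.96 × 1.183216 = 2.3191

Z-interval: (x̄₁ - x̄₂) ± E = 8 ± 2.3191 = (5.6809, 10.3191)

Rounded to 2 decimal places:

(5.68, 10.32)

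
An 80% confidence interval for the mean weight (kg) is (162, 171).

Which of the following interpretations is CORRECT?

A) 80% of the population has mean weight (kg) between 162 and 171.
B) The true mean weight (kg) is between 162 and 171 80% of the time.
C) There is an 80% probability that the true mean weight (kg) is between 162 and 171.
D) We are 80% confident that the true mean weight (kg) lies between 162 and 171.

A confidence interval represents our confidence in the procedure, not a probability statement about the parameter.

Key concept: If we repeated this sampling process many times and computed an 80% CI each time, about 80% of those intervals would contain the true population parameter.

For this specific interval (162, 171):
- Midpoint (point estimate): 166.5
- Margin of error: 4.5

The correct interpretation is the one stating confidence that the true parameter lies in the interval — option D.

D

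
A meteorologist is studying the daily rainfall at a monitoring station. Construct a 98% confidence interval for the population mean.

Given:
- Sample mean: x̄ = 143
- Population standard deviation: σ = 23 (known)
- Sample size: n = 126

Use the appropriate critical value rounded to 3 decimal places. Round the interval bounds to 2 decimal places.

The population standard deviation σ is known, so use a z-interval (standard normal critical value).

For 98% confidence, z* = 2.326 (from standard normal table)

Standard error: SE = σ/√n = 23/√126 = 2.049003

Margin of error: E = z* × SE = 2.326 × 2.049003 = 4.7660

Z-interval: x̄ ± E = 143 ± 4.7660 = (138.2340, 147.7660)

Rounded to 2 decimal places:

(138.23, 147.77)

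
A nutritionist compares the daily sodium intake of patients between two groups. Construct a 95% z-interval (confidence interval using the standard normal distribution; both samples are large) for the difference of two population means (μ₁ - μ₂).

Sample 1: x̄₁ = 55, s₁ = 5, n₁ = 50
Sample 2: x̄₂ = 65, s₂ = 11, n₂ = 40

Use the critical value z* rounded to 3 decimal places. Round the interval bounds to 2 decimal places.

Both samples are large (n₁ = 50 ≥ 30, n₂ = 40 ≥ 30), so a z-interval for the difference of means applies.

Point estimate: x̄₁ - x̄₂ = 55 - 65 = -10

Standard error: SE = √(s₁²/n₁ + s₂²/n₂)
= √(5²/50 + 11²/40)
= √(0.500000 + 3.025000)
= 1.877498

For 95% confidence, z* = 1.96 (from standard normal table)
Margin of error: E = z* × SE = 1.96 × 1.877498 = 3.6799

Z-interval: (x̄₁ - x̄₂) ± E = -10 ± 3.6799 = (-13.6799, -6.3201)

Rounded to 2 decimal places:

(-13.68, -6.32)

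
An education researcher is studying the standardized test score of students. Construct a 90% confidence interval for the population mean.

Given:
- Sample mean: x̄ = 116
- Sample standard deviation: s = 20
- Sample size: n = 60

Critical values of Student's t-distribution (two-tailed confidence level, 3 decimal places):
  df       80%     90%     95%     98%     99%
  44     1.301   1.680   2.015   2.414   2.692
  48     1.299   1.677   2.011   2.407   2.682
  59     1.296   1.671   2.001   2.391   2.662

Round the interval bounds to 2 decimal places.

The population standard deviation σ is unknown (only the sample standard deviation s is given), so use a t-interval with df = n - 1 = 60 - 1 = 59.

For 90% confidence with df = 59, t* = 1.671 (from t-table)

Standard error: SE = s/√n = 20/√60 = 2.581989

Margin of error: E = t* × SE = 1.671 × 2.581989 = 4.3145

T-interval: x̄ ± E = 116 ± 4.3145 = (111.6855, 120.3145)

Rounded to 2 decimal places:

(111.69, 120.31)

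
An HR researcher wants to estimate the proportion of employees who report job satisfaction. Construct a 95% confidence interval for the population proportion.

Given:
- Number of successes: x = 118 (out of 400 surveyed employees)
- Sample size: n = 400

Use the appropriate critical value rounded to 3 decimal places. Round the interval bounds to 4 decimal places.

Sample proportion: p̂ = 118/400 = 0.295000

Check conditions for normal approximation:
  np̂ = 118 ≥ 10 ✓
  n(1-p̂) = 282 ≥ 10 ✓

The sample is large enough, so use a z-interval (normal approximation) for the proportion.

For 95% confidence, z* = 1.96 (from standard normal table)

Standard error: SE = √(p̂(1-p̂)/n) = √(0.295000×0.705000/400) = 0.02280214

Margin of error: E = z* × SE = 1.96 × 0.02280214 = 0.044692

Z-interval: p̂ ± E = 0.295000 ± 0.044692 = (0.250308, 0.339692)

Rounded to 4 decimal places:

(0.2503, 0.3397)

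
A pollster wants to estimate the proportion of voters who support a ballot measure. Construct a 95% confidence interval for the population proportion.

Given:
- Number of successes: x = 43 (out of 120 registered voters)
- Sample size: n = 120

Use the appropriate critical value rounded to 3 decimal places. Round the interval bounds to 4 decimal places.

Sample proportion: p̂ = 43/120 = 0.358333

Check conditions for normal approximation:
  np̂ = 43 ≥ 10 ✓
  n(1-p̂) = 77 ≥ 10 ✓

The sample is large enough, so use a z-interval (normal approximation) for the proportion.

For 95% confidence, z* = 1.96 (from standard normal table)

Standard error: SE = √(p̂(1-p̂)/n) = √(0.358333×0.641667/120) = 0.04377314

Margin of error: E = z* × SE = 1.96 × 0.04377314 = 0.085795

Z-interval: p̂ ± E = 0.358333 ± 0.085795 = (0.272538, 0.444129)

Rounded to 4 decimal places:

(0.2725, 0.4441)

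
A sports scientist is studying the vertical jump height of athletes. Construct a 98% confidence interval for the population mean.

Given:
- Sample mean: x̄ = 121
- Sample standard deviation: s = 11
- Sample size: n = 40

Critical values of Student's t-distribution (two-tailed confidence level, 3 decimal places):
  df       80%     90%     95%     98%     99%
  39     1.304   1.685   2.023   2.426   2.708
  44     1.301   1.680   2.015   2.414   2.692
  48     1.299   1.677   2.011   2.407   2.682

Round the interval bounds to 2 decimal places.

The population standard deviation σ is unknown (only the sample standard deviation s is given), so use a t-interval with df = n - 1 = 40 - 1 = 39.

For 98% confidence with df = 39, t* = 2.426 (from t-table)

Standard error: SE = s/√n = 11/√40 = 1.739253

Margin of error: E = t* × SE = 2.426 × 1.739253 = 4.2194

T-interval: x̄ ± E = 121 ± 4.2194 = (116.7806, 125.2194)

Rounded to 2 decimal places:

(116.78, 125.22)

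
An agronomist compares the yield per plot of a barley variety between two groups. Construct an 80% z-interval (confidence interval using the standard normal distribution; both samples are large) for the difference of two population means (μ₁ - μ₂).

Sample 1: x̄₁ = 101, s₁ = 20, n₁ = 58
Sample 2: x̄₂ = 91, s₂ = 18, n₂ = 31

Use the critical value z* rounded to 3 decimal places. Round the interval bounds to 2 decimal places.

Both samples are large (n₁ = 58 ≥ 30, n₂ = 31 ≥ 30), so a z-interval for the difference of means applies.

Point estimate: x̄₁ - x̄₂ = 101 - 91 = 10

Standard error: SE = √(s₁²/n₁ + s₂²/n₂)
= √(20²/58 + 18²/31)
= √(6.896552 + 10.451613)
= 4.165113

For 80% confidence, z* = 1.282 (from standard normal table)
Margin of error: E = z* × SE = 1.282 × 4.165113 = 5.3397

Z-interval: (x̄₁ - x̄₂) ± E = 10 ± 5.3397 = (4.6603, 15.3397)

Rounded to 2 decimal places:

(4.66, 15.34)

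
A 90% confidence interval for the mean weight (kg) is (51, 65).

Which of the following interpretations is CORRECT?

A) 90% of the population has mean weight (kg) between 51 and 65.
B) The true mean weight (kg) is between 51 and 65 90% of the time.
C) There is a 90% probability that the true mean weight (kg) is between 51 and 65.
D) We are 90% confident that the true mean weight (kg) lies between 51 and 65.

A confidence interval represents our confidence in the procedure, not a probability statement about the parameter.

Key concept: If we repeated this sampling process many times and computed a 90% CI each time, about 90% of those intervals would contain the true population parameter.

For this specific interval (51, 65):
- Midpoint (point estimate): 58
- Margin of error: 7

The correct interpretation is the one stating confidence that the true parameter lies in the interval — option D.

D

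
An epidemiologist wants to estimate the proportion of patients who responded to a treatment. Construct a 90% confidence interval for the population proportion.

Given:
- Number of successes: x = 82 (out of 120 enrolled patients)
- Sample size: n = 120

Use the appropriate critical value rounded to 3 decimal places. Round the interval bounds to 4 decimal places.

Sample proportion: p̂ = 82/120 = 0.683333

Check conditions for normal approximation:
  np̂ = 82 ≥ 10 ✓
  n(1-p̂) = 38 ≥ 10 ✓

The sample is large enough, so use a z-interval (normal approximation) for the proportion.

For 90% confidence, z* = 1.645 (from standard normal table)

Standard error: SE = √(p̂(1-p̂)/n) = √(0.683333×0.316667/120) = 0.04246458

Margin of error: E = z* × SE = 1.645 × 0.04246458 = 0.069854

Z-interval: p̂ ± E = 0.683333 ± 0.069854 = (0.613479, 0.753188)

Rounded to 4 decimal places:

(0.6135, 0.7532)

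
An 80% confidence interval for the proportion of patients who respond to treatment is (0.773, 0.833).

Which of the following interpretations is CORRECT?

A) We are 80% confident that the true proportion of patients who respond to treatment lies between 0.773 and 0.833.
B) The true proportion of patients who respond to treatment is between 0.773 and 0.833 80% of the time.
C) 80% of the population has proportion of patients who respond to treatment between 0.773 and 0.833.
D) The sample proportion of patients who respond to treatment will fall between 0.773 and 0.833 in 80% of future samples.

A confidence interval represents our confidence in the procedure, not a probability statement about the parameter.

Key concept: If we repeated this sampling process many times and computed an 80% CI each time, about 80% of those intervals would contain the true population parameter.

For this specific interval (0.773, 0.833):
- Midpoint (point estimate): 0.803
- Margin of error: 0.03

The correct interpretation is the one stating confidence that the true parameter lies in the interval — option A.

A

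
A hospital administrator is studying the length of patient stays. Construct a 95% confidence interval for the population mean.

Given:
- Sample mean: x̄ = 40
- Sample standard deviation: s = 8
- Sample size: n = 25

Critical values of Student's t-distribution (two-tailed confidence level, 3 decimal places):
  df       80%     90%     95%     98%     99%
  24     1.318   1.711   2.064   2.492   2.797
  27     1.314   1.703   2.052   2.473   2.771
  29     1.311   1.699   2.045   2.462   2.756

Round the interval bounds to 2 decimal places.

The population standard deviation σ is unknown (only the sample standard deviation s is given), so use a t-interval with df = n - 1 = 25 - 1 = 24.

For 95% confidence with df = 24, t* = 2.064 (from t-table)

Standard error: SE = s/√n = 8/√25 = 1.600000

Margin of error: E = t* × SE = 2.064 × 1.600000 = 3.3024

T-interval: x̄ ± E = 40 ± 3.3024 = (36.6976, 43.3024)

Rounded to 2 decimal places:

(36.70, 43.30)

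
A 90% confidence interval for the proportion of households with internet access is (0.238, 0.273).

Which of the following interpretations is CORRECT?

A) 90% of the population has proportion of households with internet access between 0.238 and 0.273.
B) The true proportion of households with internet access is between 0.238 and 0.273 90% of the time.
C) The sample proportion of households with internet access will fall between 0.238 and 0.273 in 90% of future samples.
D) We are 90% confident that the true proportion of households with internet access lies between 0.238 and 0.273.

A confidence interval represents our confidence in the procedure, not a probability statement about the parameter.

Key concept: If we repeated this sampling process many times and computed a 90% CI each time, about 90% of those intervals would contain the true population parameter.

For this specific interval (0.238, 0.273):
- Midpoint (point estimate): 0.2555
- Margin of error: 0.0175

The correct interpretation is the one stating confidence that the true parameter lies in the interval — option D.

D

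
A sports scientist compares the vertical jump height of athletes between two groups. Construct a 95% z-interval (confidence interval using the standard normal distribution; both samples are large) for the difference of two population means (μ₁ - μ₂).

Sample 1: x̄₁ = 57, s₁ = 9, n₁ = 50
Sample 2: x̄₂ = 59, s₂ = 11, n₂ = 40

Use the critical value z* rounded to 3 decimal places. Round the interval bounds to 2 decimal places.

Both samples are large (n₁ = 50 ≥ 30, n₂ = 40 ≥ 30), so a z-interval for the difference of means applies.

Point estimate: x̄₁ - x̄₂ = 57 - 59 = -2

Standard error: SE = √(s₁²/n₁ + s₂²/n₂)
= √(9²/50 + 11²/40)
= √(1.620000 + 3.025000)
= 2.155226

For 95% confidence, z* = 1.96 (from standard normal table)
Margin of error: E = z* × SE = 1.96 × 2.155226 = 4.2242

Z-interval: (x̄₁ - x̄₂) ± E = -2 ± 4.2242 = (-6.2242, 2.2242)

Rounded to 2 decimal places:

(-6.22, 2.22)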